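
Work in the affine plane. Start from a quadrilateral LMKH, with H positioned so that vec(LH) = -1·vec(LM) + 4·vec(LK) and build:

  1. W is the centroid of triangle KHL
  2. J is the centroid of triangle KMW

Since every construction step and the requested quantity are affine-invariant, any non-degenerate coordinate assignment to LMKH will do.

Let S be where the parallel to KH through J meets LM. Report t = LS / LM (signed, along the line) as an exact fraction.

Set L = (0, 0), M = (1, 0), K = (0, 1), H = (-1, 4); any affine frame gives the same invariant.
1. W is the centroid of triangle KHL ⇒ W = (-1/3, 5/3)
2. J is the centroid of triangle KMW ⇒ J = (2/9, 8/9)
through J parallel to KH: direction (-1, 3); meets LM at S = (14/27, 0)
S = L + t·(M−L) with t = 14/27

t = 14/27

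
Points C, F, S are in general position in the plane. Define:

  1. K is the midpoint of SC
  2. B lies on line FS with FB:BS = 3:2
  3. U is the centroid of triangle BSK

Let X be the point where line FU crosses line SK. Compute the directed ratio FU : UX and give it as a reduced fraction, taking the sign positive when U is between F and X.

Assign C = (0, 0), F = (1, 0), S = (0, 1) — the answer is frame-independent, so this choice is without loss of generality.
1. K is the midpoint of SC ⇒ K = (0, 1/2)
2. B lies on line FS with FB:BS = 3:2 ⇒ B = (2/5, 3/5)
3. U is the centroid of triangle BSK ⇒ U = (2/15, 7/10)
line FU meets SK at X = (0, 21/26)
U = F + t·(X−F) with t = 13/15, so FU:UX = 13/15:2/15

FU:UX = 13/2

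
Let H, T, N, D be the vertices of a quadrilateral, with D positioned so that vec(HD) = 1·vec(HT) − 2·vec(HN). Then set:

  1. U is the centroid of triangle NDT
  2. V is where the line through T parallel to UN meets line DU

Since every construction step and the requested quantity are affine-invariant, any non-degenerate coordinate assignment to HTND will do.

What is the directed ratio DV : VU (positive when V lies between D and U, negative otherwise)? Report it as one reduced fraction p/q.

Assign H = (0, 0), T = (1, 0), N = (0, 1), D = (1, -2) — the answer is frame-independent, so this choice is without loss of generality.
1. U is the centroid of triangle NDT ⇒ U = (2/3, -1/3)
2. V is where the line through T parallel to UN meets line DU ⇒ V = (1/3, 4/3)
V = D + t·(U−D) with t = 2, so DV:VU = t:(1−t) = 2:-1

DV:VU = -2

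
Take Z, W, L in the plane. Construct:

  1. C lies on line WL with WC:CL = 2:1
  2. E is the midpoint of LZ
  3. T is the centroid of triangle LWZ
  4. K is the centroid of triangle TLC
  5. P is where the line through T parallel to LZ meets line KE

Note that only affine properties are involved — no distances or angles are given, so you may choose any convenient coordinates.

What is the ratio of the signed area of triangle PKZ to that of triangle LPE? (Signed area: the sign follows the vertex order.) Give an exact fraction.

[PKZ]:[LPE] = -1/3

Work in coordinates with Z = (0, 0), W = (1, 0), L = (0, 1).
1. C lies on line WL with WC:CL = 2:1 ⇒ C = (1/3, 2/3)
2. E is the midpoint of LZ ⇒ E = (0, 1/2)
3. T is the centroid of triangle LWZ ⇒ T = (1/3, 1/3)
4. K is the centroid of triangle TLC ⇒ K = (2/9, 2/3)
5. P is where the line through T parallel to LZ meets line KE ⇒ P = (1/3, 3/4)
2·[PKZ] = 1/18, 2·[LPE] = -1/6
[PKZ]:[LPE] = 1/18:-1/6 = -1/3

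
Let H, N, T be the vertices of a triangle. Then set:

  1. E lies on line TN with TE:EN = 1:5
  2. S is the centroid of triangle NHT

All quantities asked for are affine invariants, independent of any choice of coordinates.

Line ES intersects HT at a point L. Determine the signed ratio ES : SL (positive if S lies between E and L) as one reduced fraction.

ES:SL = -1/2

Choose coordinates H = (0, 0), N = (1, 0), T = (0, 1).
1. E lies on line TN with TE:EN = 1:5 ⇒ E = (1/6, 5/6)
2. S is the centroid of triangle NHT ⇒ S = (1/3, 1/3)
line ES meets HT at L = (0, 4/3)
S = E + t·(L−E) with t = -1, so ES:SL = -1:2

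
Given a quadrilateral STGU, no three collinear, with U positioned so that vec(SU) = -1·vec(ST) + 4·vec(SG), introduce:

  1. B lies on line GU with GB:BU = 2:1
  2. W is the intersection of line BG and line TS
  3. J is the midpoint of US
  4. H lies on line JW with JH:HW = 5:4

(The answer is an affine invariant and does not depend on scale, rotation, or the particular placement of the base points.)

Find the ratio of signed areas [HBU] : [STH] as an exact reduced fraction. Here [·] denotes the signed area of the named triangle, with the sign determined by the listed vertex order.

Choose coordinates S = (0, 0), T = (1, 0), G = (0, 1), U = (-1, 4).
1. B lies on line GU with GB:BU = 2:1 ⇒ B = (-2/3, 3)
2. W is the intersection of line BG and line TS ⇒ W = (1/3, 0)
3. J is the midpoint of US ⇒ J = (-1/2, 2)
4. H lies on line JW with JH:HW = 5:4 ⇒ H = (-1/27, 8/9)
2·[HBU] = 2/27, 2·[STH] = 8/9
[HBU]:[STH] = 2/27:8/9 = 1/12

[HBU]:[STH] = 1/12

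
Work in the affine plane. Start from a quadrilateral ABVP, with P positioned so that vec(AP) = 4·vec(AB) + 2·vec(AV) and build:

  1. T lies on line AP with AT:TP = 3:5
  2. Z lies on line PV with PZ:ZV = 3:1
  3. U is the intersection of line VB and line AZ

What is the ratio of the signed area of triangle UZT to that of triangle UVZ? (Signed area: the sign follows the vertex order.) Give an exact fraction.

[UZT]:[UVZ] = 9/8

Set A = (0, 0), B = (1, 0), V = (0, 1), P = (4, 2); any affine frame gives the same invariant.
1. T lies on line AP with AT:TP = 3:5 ⇒ T = (3/2, 3/4)
2. Z lies on line PV with PZ:ZV = 3:1 ⇒ Z = (1, 5/4)
3. U is the intersection of line VB and line AZ ⇒ U = (4/9, 5/9)
2·[UZT] = -5/8, 2·[UVZ] = -5/9
[UZT]:[UVZ] = -5/8:-5/9 = 9/8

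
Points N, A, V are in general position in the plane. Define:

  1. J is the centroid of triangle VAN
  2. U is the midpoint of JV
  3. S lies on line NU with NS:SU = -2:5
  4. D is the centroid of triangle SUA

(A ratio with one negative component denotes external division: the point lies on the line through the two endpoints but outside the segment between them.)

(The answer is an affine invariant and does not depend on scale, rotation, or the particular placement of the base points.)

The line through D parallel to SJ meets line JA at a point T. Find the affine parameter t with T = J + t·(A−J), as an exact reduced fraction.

t = 7/36

Set N = (0, 0), A = (1, 0), V = (0, 1); any affine frame gives the same invariant.
1. J is the centroid of triangle VAN ⇒ J = (1/3, 1/3)
2. U is the midpoint of JV ⇒ U = (1/6, 2/3)
3. S lies on line NU with NS:SU = -2:5 ⇒ S = (-1/9, -4/9)
4. D is the centroid of triangle SUA ⇒ D = (19/54, 2/27)
through D parallel to SJ: direction (4/9, 7/9); meets JA at T = (25/54, 29/108)
T = J + t·(A−J) with t = 7/36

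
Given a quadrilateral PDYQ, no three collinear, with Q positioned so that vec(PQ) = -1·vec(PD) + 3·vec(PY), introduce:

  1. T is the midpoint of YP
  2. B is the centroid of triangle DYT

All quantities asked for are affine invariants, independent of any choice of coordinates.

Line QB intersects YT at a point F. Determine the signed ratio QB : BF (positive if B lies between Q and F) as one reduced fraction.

QB:BF = -4

Set P = (0, 0), D = (1, 0), Y = (0, 1), Q = (-1, 3); any affine frame gives the same invariant.
1. T is the midpoint of YP ⇒ T = (0, 1/2)
2. B is the centroid of triangle DYT ⇒ B = (1/3, 1/2)
line QB meets YT at F = (0, 9/8)
B = Q + t·(F−Q) with t = 4/3, so QB:BF = 4/3:-1/3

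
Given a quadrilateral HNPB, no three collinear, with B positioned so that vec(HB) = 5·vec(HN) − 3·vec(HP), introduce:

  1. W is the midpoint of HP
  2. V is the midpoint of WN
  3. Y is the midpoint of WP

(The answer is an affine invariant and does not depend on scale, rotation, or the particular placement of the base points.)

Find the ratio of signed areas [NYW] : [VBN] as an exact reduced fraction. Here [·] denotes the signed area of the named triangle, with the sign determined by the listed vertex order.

[NYW]:[VBN] = 1/2

Assign H = (0, 0), N = (1, 0), P = (0, 1), B = (5, -3) — the answer is frame-independent, so this choice is without loss of generality.
1. W is the midpoint of HP ⇒ W = (0, 1/2)
2. V is the midpoint of WN ⇒ V = (1/2, 1/4)
3. Y is the midpoint of WP ⇒ Y = (0, 3/4)
2·[NYW] = 1/4, 2·[VBN] = 1/2
[NYW]:[VBN] = 1/4:1/2 = 1/2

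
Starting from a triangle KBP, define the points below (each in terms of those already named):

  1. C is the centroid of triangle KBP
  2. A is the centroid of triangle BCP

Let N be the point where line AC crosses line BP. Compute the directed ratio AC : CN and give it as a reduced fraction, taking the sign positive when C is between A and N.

AC:CN = -2/3

Work in coordinates with K = (0, 0), B = (1, 0), P = (0, 1).
1. C is the centroid of triangle KBP ⇒ C = (1/3, 1/3)
2. A is the centroid of triangle BCP ⇒ A = (4/9, 4/9)
line AC meets BP at N = (1/2, 1/2)
C = A + t·(N−A) with t = -2, so AC:CN = -2:3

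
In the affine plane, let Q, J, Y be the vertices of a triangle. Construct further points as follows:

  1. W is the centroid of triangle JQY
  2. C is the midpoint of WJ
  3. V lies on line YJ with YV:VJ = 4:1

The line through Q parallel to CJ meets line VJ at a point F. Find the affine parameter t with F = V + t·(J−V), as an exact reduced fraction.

t = 6

Assign Q = (0, 0), J = (1, 0), Y = (0, 1) — the answer is frame-independent, so this choice is without loss of generality.
1. W is the centroid of triangle JQY ⇒ W = (1/3, 1/3)
2. C is the midpoint of WJ ⇒ C = (2/3, 1/6)
3. V lies on line YJ with YV:VJ = 4:1 ⇒ V = (4/5, 1/5)
through Q parallel to CJ: direction (1/3, -1/6); meets VJ at F = (2, -1)
F = V + t·(J−V) with t = 6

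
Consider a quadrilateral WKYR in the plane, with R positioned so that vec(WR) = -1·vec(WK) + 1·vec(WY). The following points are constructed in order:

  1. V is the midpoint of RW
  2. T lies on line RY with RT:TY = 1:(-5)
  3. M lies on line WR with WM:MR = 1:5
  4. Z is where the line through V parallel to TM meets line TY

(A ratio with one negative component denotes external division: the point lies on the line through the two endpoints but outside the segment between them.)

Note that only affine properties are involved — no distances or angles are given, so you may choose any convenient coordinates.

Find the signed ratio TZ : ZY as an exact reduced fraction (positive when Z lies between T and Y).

Assign W = (0, 0), K = (1, 0), Y = (0, 1), R = (-1, 1) — the answer is frame-independent, so this choice is without loss of generality.
1. V is the midpoint of RW ⇒ V = (-1/2, 1/2)
2. T lies on line RY with RT:TY = 1:(-5) ⇒ T = (-5/4, 1)
3. M lies on line WR with WM:MR = 1:5 ⇒ M = (-1/6, 1/6)
4. Z is where the line through V parallel to TM meets line TY ⇒ Z = (-23/20, 1)
Z = T + t·(Y−T) with t = 2/25, so TZ:ZY = t:(1−t) = 2/25:23/25

TZ:ZY = 2/23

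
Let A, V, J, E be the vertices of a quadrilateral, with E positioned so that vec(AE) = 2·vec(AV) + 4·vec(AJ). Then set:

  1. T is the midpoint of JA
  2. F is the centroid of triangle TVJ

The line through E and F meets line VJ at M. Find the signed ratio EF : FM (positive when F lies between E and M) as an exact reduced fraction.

Set A = (0, 0), V = (1, 0), J = (0, 1), E = (2, 4); any affine frame gives the same invariant.
1. T is the midpoint of JA ⇒ T = (0, 1/2)
2. F is the centroid of triangle TVJ ⇒ F = (1/3, 1/2)
line EF meets VJ at M = (12/31, 19/31)
F = E + t·(M−E) with t = 31/30, so EF:FM = 31/30:-1/30

EF:FM = -31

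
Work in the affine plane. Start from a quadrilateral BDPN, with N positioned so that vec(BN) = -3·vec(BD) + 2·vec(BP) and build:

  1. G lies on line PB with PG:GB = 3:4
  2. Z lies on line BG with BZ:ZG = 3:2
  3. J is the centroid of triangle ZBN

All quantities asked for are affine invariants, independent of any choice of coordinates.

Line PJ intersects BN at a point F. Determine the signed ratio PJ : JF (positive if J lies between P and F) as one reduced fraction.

PJ:JF = 31/4

Work in coordinates with B = (0, 0), D = (1, 0), P = (0, 1), N = (-3, 2).
1. G lies on line PB with PG:GB = 3:4 ⇒ G = (0, 4/7)
2. Z lies on line BG with BZ:ZG = 3:2 ⇒ Z = (0, 12/35)
3. J is the centroid of triangle ZBN ⇒ J = (-1, 82/105)
line PJ meets BN at F = (-35/31, 70/93)
J = P + t·(F−P) with t = 31/35, so PJ:JF = 31/35:4/35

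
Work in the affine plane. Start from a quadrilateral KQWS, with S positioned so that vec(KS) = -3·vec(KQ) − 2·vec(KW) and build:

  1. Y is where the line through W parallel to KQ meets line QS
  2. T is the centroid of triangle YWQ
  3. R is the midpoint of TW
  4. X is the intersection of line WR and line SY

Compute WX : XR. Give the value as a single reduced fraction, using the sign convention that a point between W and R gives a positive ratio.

WX:XR = -3/2

Choose coordinates K = (0, 0), Q = (1, 0), W = (0, 1), S = (-3, -2).
1. Y is where the line through W parallel to KQ meets line QS ⇒ Y = (3, 1)
2. T is the centroid of triangle YWQ ⇒ T = (4/3, 2/3)
3. R is the midpoint of TW ⇒ R = (2/3, 5/6)
4. X is the intersection of line WR and line SY ⇒ X = (2, 1/2)
X = W + t·(R−W) with t = 3, so WX:XR = t:(1−t) = 3:-2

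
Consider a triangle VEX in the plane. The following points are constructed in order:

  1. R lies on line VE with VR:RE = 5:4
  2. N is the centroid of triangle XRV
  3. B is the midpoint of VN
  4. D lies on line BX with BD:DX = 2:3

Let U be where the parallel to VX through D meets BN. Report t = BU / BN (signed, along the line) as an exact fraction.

Work in coordinates with V = (0, 0), E = (1, 0), X = (0, 1).
1. R lies on line VE with VR:RE = 5:4 ⇒ R = (5/9, 0)
2. N is the centroid of triangle XRV ⇒ N = (5/27, 1/3)
3. B is the midpoint of VN ⇒ B = (5/54, 1/6)
4. D lies on line BX with BD:DX = 2:3 ⇒ D = (1/18, 1/2)
through D parallel to VX: direction (0, 1); meets BN at U = (1/18, 1/10)
U = B + t·(N−B) with t = -2/5

t = -2/5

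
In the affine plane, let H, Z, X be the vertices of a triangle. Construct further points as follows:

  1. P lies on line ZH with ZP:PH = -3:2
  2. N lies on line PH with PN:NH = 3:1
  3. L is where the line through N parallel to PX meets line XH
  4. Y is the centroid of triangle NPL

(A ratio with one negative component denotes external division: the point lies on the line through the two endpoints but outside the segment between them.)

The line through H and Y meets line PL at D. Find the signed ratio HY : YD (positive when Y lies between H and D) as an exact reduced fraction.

HY:YD = 3

Work in coordinates with H = (0, 0), Z = (1, 0), X = (0, 1).
1. P lies on line ZH with ZP:PH = -3:2 ⇒ P = (-2, 0)
2. N lies on line PH with PN:NH = 3:1 ⇒ N = (-1/2, 0)
3. L is where the line through N parallel to PX meets line XH ⇒ L = (0, 1/4)
4. Y is the centroid of triangle NPL ⇒ Y = (-5/6, 1/12)
line HY meets PL at D = (-10/9, 1/9)
Y = H + t·(D−H) with t = 3/4, so HY:YD = 3/4:1/4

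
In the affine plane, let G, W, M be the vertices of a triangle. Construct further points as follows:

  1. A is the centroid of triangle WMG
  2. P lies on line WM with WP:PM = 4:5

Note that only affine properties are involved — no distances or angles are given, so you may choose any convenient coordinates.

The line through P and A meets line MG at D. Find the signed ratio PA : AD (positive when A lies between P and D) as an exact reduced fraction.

PA:AD = 2/3

Choose coordinates G = (0, 0), W = (1, 0), M = (0, 1).
1. A is the centroid of triangle WMG ⇒ A = (1/3, 1/3)
2. P lies on line WM with WP:PM = 4:5 ⇒ P = (5/9, 4/9)
line PA meets MG at D = (0, 1/6)
A = P + t·(D−P) with t = 2/5, so PA:AD = 2/5:3/5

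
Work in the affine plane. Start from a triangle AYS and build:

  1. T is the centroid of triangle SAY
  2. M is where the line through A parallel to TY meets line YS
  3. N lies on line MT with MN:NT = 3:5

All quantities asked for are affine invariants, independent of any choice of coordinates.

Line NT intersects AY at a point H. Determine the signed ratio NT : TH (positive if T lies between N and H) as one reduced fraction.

NT:TH = -5/2

Assign A = (0, 0), Y = (1, 0), S = (0, 1) — the answer is frame-independent, so this choice is without loss of generality.
1. T is the centroid of triangle SAY ⇒ T = (1/3, 1/3)
2. M is where the line through A parallel to TY meets line YS ⇒ M = (2, -1)
3. N lies on line MT with MN:NT = 3:5 ⇒ N = (11/8, -1/2)
line NT meets AY at H = (3/4, 0)
T = N + t·(H−N) with t = 5/3, so NT:TH = 5/3:-2/3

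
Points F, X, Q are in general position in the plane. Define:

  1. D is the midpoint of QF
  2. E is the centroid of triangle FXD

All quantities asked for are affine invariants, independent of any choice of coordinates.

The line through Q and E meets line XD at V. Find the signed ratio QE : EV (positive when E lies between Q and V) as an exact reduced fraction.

Assign F = (0, 0), X = (1, 0), Q = (0, 1) — the answer is frame-independent, so this choice is without loss of generality.
1. D is the midpoint of QF ⇒ D = (0, 1/2)
2. E is the centroid of triangle FXD ⇒ E = (1/3, 1/6)
line QE meets XD at V = (1/4, 3/8)
E = Q + t·(V−Q) with t = 4/3, so QE:EV = 4/3:-1/3

QE:EV = -4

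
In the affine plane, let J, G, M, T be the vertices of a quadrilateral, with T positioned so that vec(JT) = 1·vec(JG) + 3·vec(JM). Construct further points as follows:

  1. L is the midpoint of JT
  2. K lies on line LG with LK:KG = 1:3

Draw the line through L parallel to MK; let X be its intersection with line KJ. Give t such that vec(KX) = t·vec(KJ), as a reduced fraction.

Work in coordinates with J = (0, 0), G = (1, 0), M = (0, 1), T = (1, 3).
1. L is the midpoint of JT ⇒ L = (1/2, 3/2)
2. K lies on line LG with LK:KG = 1:3 ⇒ K = (5/8, 9/8)
through L parallel to MK: direction (5/8, 1/8); meets KJ at X = (7/8, 63/40)
X = K + t·(J−K) with t = -2/5

t = -2/5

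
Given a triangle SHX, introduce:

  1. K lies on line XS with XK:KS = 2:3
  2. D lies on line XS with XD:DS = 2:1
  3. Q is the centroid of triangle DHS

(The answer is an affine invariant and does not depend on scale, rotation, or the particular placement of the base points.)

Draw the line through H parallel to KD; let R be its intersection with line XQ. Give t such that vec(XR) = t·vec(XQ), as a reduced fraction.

t = 3

Assign S = (0, 0), H = (1, 0), X = (0, 1) — the answer is frame-independent, so this choice is without loss of generality.
1. K lies on line XS with XK:KS = 2:3 ⇒ K = (0, 3/5)
2. D lies on line XS with XD:DS = 2:1 ⇒ D = (0, 1/3)
3. Q is the centroid of triangle DHS ⇒ Q = (1/3, 1/9)
through H parallel to KD: direction (0, -4/15); meets XQ at R = (1, -5/3)
R = X + t·(Q−X) with t = 3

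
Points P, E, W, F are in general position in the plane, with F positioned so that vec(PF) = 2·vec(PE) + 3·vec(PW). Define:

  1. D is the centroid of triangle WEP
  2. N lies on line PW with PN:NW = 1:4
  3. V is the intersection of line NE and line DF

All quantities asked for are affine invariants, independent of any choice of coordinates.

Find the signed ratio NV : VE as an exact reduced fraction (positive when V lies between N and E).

NV:VE = 2/7

Choose coordinates P = (0, 0), E = (1, 0), W = (0, 1), F = (2, 3).
1. D is the centroid of triangle WEP ⇒ D = (1/3, 1/3)
2. N lies on line PW with PN:NW = 1:4 ⇒ N = (0, 1/5)
3. V is the intersection of line NE and line DF ⇒ V = (2/9, 7/45)
V = N + t·(E−N) with t = 2/9, so NV:VE = t:(1−t) = 2/9:7/9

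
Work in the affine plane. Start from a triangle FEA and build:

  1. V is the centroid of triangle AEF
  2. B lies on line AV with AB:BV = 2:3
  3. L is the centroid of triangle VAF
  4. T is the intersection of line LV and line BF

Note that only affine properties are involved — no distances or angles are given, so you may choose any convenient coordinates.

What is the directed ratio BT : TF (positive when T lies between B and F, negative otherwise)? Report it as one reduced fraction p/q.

BT:TF = 3/5

Set F = (0, 0), E = (1, 0), A = (0, 1); any affine frame gives the same invariant.
1. V is the centroid of triangle AEF ⇒ V = (1/3, 1/3)
2. B lies on line AV with AB:BV = 2:3 ⇒ B = (2/15, 11/15)
3. L is the centroid of triangle VAF ⇒ L = (1/9, 4/9)
4. T is the intersection of line LV and line BF ⇒ T = (1/12, 11/24)
T = B + t·(F−B) with t = 3/8, so BT:TF = t:(1−t) = 3/8:5/8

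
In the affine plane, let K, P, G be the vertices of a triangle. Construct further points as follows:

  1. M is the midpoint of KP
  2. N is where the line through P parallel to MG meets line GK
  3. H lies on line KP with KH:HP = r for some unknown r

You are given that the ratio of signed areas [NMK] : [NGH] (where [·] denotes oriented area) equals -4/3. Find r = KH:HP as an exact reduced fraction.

Set K = (0, 0), P = (1, 0), G = (0, 1); any affine frame gives the same invariant.
1. M is the midpoint of KP ⇒ M = (1/2, 0)
2. N is where the line through P parallel to MG meets line GK ⇒ N = (0, 2)
3. With KH:HP = r, write λ = r/(r+1) so H = K + λ·(P−K); H is affine-linear in λ
Every point depending on H is an affine combination of H and λ-independent points, so each such coordinate is linear in λ; the λ² term in each signed area is a multiple of (P−K)×(P−K) = 0, so 2·[NMK] and 2·[NGH] are each linear in λ. Evaluating at λ=0 and λ=1:
  2·[NMK] = -1,   2·[NGH] = λ
So [NMK]:[NGH] = (-1) / (λ). Setting this equal to -4/3:
  -1 = -4/3·(λ)  ⇒  λ = 3/4
Then r = λ/(1−λ) = (3/4)/(1/4) = 3. Check: with r = 3, H = (3/4, 0) and [NMK]:[NGH] = -4/3 as required.

r = 3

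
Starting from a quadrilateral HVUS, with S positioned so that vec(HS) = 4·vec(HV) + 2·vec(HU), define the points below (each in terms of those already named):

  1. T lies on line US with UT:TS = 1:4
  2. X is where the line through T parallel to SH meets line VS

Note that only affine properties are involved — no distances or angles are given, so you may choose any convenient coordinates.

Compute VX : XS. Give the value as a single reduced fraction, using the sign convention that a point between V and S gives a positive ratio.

VX:XS = -13/8

Work in coordinates with H = (0, 0), V = (1, 0), U = (0, 1), S = (4, 2).
1. T lies on line US with UT:TS = 1:4 ⇒ T = (4/5, 6/5)
2. X is where the line through T parallel to SH meets line VS ⇒ X = (44/5, 26/5)
X = V + t·(S−V) with t = 13/5, so VX:XS = t:(1−t) = 13/5:-8/5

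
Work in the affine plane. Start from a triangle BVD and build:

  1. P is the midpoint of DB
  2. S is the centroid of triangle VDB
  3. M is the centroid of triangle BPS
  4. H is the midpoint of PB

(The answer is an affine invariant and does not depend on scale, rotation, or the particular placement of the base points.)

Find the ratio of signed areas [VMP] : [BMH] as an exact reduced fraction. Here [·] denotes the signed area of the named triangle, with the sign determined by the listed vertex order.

[VMP]:[BMH] = -6

Choose coordinates B = (0, 0), V = (1, 0), D = (0, 1).
1. P is the midpoint of DB ⇒ P = (0, 1/2)
2. S is the centroid of triangle VDB ⇒ S = (1/3, 1/3)
3. M is the centroid of triangle BPS ⇒ M = (1/9, 5/18)
4. H is the midpoint of PB ⇒ H = (0, 1/4)
2·[VMP] = -1/6, 2·[BMH] = 1/36
[VMP]:[BMH] = -1/6:1/36 = -6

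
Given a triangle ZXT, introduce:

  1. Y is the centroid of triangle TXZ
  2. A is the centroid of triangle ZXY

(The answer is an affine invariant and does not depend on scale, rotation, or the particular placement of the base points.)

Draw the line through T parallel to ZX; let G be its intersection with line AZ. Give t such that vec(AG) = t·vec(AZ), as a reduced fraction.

t = -8

Set Z = (0, 0), X = (1, 0), T = (0, 1); any affine frame gives the same invariant.
1. Y is the centroid of triangle TXZ ⇒ Y = (1/3, 1/3)
2. A is the centroid of triangle ZXY ⇒ A = (4/9, 1/9)
through T parallel to ZX: direction (1, 0); meets AZ at G = (4, 1)
G = A + t·(Z−A) with t = -8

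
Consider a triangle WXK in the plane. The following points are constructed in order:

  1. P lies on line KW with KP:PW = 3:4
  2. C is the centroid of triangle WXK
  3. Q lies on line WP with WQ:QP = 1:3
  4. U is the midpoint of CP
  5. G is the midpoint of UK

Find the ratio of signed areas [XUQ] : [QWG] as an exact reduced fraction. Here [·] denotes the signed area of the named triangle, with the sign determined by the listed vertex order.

[XUQ]:[QWG] = 28

Work in coordinates with W = (0, 0), X = (1, 0), K = (0, 1).
1. P lies on line KW with KP:PW = 3:4 ⇒ P = (0, 4/7)
2. C is the centroid of triangle WXK ⇒ C = (1/3, 1/3)
3. Q lies on line WP with WQ:QP = 1:3 ⇒ Q = (0, 1/7)
4. U is the midpoint of CP ⇒ U = (1/6, 19/42)
5. G is the midpoint of UK ⇒ G = (1/12, 61/84)
2·[XUQ] = 1/3, 2·[QWG] = 1/84
[XUQ]:[QWG] = 1/3:1/84 = 28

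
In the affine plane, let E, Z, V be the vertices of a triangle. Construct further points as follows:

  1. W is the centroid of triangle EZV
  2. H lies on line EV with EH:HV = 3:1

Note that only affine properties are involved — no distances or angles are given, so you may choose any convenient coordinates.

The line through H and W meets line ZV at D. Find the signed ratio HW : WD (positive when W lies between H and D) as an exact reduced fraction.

HW:WD = -1/4

Assign E = (0, 0), Z = (1, 0), V = (0, 1) — the answer is frame-independent, so this choice is without loss of generality.
1. W is the centroid of triangle EZV ⇒ W = (1/3, 1/3)
2. H lies on line EV with EH:HV = 3:1 ⇒ H = (0, 3/4)
line HW meets ZV at D = (-1, 2)
W = H + t·(D−H) with t = -1/3, so HW:WD = -1/3:4/3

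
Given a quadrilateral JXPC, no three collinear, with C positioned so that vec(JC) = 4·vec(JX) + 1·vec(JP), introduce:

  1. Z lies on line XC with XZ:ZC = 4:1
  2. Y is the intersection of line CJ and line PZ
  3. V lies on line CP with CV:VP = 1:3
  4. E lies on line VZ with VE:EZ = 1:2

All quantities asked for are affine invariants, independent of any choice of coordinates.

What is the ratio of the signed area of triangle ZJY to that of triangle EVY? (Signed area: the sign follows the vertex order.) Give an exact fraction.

[ZJY]:[EVY] = -17

Set J = (0, 0), X = (1, 0), P = (0, 1), C = (4, 1); any affine frame gives the same invariant.
1. Z lies on line XC with XZ:ZC = 4:1 ⇒ Z = (17/5, 4/5)
2. Y is the intersection of line CJ and line PZ ⇒ Y = (68/21, 17/21)
3. V lies on line CP with CV:VP = 1:3 ⇒ V = (3, 1)
4. E lies on line VZ with VE:EZ = 1:2 ⇒ E = (47/15, 14/15)
2·[ZJY] = -17/105, 2·[EVY] = 1/105
[ZJY]:[EVY] = -17/105:1/105 = -17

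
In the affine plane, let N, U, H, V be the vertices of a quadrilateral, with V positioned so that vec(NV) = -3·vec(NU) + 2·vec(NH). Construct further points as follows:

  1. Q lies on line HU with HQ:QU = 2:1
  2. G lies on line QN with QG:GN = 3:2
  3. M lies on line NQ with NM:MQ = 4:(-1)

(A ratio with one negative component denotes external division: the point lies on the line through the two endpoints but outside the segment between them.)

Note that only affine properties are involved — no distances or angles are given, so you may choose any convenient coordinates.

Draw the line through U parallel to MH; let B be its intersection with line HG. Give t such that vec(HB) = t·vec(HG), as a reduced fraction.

Set N = (0, 0), U = (1, 0), H = (0, 1), V = (-3, 2); any affine frame gives the same invariant.
1. Q lies on line HU with HQ:QU = 2:1 ⇒ Q = (2/3, 1/3)
2. G lies on line QN with QG:GN = 3:2 ⇒ G = (4/15, 2/15)
3. M lies on line NQ with NM:MQ = 4:(-1) ⇒ M = (8/9, 4/9)
through U parallel to MH: direction (-8/9, 5/9); meets HG at B = (1/7, 15/28)
B = H + t·(G−H) with t = 15/28

t = 15/28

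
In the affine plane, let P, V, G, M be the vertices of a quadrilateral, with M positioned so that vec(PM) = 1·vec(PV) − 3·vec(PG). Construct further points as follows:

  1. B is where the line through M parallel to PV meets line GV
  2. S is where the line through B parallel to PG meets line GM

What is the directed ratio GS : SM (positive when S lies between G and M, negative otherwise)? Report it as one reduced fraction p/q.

Work in coordinates with P = (0, 0), V = (1, 0), G = (0, 1), M = (1, -3).
1. B is where the line through M parallel to PV meets line GV ⇒ B = (4, -3)
2. S is where the line through B parallel to PG meets line GM ⇒ S = (4, -15)
S = G + t·(M−G) with t = 4, so GS:SM = t:(1−t) = 4:-3

GS:SM = -4/3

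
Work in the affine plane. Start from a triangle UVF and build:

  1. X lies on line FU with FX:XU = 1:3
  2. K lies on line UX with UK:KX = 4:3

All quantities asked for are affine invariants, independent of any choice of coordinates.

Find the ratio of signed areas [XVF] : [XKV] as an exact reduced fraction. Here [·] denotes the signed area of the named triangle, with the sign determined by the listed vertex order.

Work in coordinates with U = (0, 0), V = (1, 0), F = (0, 1).
1. X lies on line FU with FX:XU = 1:3 ⇒ X = (0, 3/4)
2. K lies on line UX with UK:KX = 4:3 ⇒ K = (0, 3/7)
2·[XVF] = 1/4, 2·[XKV] = 9/28
[XVF]:[XKV] = 1/4:9/28 = 7/9

[XVF]:[XKV] = 7/9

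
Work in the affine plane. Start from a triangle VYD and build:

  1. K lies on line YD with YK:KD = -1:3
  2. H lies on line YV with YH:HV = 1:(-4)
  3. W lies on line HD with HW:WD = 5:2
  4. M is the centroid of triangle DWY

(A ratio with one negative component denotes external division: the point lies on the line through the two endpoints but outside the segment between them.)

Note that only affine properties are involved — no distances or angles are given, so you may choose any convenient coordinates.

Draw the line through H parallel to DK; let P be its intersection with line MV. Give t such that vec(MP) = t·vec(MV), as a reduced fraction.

t = -19/65

Choose coordinates V = (0, 0), Y = (1, 0), D = (0, 1).
1. K lies on line YD with YK:KD = -1:3 ⇒ K = (3/2, -1/2)
2. H lies on line YV with YH:HV = 1:(-4) ⇒ H = (4/3, 0)
3. W lies on line HD with HW:WD = 5:2 ⇒ W = (8/21, 5/7)
4. M is the centroid of triangle DWY ⇒ M = (29/63, 4/7)
through H parallel to DK: direction (3/2, -3/2); meets MV at P = (116/195, 48/65)
P = M + t·(V−M) with t = -19/65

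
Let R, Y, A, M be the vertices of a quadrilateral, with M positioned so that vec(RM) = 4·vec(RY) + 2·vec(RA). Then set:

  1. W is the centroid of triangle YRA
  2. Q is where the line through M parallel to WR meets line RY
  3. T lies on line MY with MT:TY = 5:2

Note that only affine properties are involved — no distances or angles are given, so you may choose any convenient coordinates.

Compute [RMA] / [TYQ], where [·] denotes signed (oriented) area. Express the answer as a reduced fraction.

Set R = (0, 0), Y = (1, 0), A = (0, 1), M = (4, 2); any affine frame gives the same invariant.
1. W is the centroid of triangle YRA ⇒ W = (1/3, 1/3)
2. Q is where the line through M parallel to WR meets line RY ⇒ Q = (2, 0)
3. T lies on line MY with MT:TY = 5:2 ⇒ T = (13/7, 4/7)
2·[RMA] = 4, 2·[TYQ] = 4/7
[RMA]:[TYQ] = 4:4/7 = 7

[RMA]:[TYQ] = 7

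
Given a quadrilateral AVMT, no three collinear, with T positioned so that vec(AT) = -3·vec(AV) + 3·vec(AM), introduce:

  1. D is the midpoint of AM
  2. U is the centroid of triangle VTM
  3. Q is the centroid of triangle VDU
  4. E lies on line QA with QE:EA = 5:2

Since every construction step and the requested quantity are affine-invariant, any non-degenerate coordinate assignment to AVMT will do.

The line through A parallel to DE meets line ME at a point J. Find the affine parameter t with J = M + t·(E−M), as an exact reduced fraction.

t = 2

Set A = (0, 0), V = (1, 0), M = (0, 1), T = (-3, 3); any affine frame gives the same invariant.
1. D is the midpoint of AM ⇒ D = (0, 1/2)
2. U is the centroid of triangle VTM ⇒ U = (-2/3, 4/3)
3. Q is the centroid of triangle VDU ⇒ Q = (1/9, 11/18)
4. E lies on line QA with QE:EA = 5:2 ⇒ E = (2/63, 11/63)
through A parallel to DE: direction (2/63, -41/126); meets ME at J = (4/63, -41/63)
J = M + t·(E−M) with t = 2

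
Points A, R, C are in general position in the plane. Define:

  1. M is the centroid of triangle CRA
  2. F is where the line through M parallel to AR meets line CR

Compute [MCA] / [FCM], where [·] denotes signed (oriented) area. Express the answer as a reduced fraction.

[MCA]:[FCM] = 3/2

Assign A = (0, 0), R = (1, 0), C = (0, 1) — the answer is frame-independent, so this choice is without loss of generality.
1. M is the centroid of triangle CRA ⇒ M = (1/3, 1/3)
2. F is where the line through M parallel to AR meets line CR ⇒ F = (2/3, 1/3)
2·[MCA] = 1/3, 2·[FCM] = 2/9
[MCA]:[FCM] = 1/3:2/9 = 3/2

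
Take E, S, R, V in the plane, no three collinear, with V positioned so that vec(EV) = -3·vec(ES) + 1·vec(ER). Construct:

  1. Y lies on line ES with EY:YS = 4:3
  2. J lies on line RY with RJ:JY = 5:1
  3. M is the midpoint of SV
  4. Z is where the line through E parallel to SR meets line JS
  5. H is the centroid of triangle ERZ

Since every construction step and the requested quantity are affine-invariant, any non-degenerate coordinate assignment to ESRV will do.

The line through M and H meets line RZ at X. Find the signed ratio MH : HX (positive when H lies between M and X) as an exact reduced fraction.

Set E = (0, 0), S = (1, 0), R = (0, 1), V = (-3, 1); any affine frame gives the same invariant.
1. Y lies on line ES with EY:YS = 4:3 ⇒ Y = (4/7, 0)
2. J lies on line RY with RJ:JY = 5:1 ⇒ J = (10/21, 1/6)
3. M is the midpoint of SV ⇒ M = (-1, 1/2)
4. Z is where the line through E parallel to SR meets line JS ⇒ Z = (-7/15, 7/15)
5. H is the centroid of triangle ERZ ⇒ H = (-7/45, 22/45)
line MH meets RZ at X = (-91/205, 101/205)
H = M + t·(X−M) with t = 41/27, so MH:HX = 41/27:-14/27

MH:HX = -41/14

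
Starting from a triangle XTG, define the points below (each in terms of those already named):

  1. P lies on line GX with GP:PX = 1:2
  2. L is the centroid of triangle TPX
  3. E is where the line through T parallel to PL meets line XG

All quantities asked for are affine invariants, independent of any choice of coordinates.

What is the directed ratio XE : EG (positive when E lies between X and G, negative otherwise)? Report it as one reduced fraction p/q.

Set X = (0, 0), T = (1, 0), G = (0, 1); any affine frame gives the same invariant.
1. P lies on line GX with GP:PX = 1:2 ⇒ P = (0, 2/3)
2. L is the centroid of triangle TPX ⇒ L = (1/3, 2/9)
3. E is where the line through T parallel to PL meets line XG ⇒ E = (0, 4/3)
E = X + t·(G−X) with t = 4/3, so XE:EG = t:(1−t) = 4/3:-1/3

XE:EG = -4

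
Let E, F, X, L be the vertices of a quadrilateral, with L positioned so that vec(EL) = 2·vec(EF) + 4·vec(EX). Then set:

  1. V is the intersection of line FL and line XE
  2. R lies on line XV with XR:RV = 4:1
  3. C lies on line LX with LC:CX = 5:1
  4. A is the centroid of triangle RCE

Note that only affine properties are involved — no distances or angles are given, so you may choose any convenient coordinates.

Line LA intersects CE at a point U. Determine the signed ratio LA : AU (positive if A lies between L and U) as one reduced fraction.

Set E = (0, 0), F = (1, 0), X = (0, 1), L = (2, 4); any affine frame gives the same invariant.
1. V is the intersection of line FL and line XE ⇒ V = (0, -4)
2. R lies on line XV with XR:RV = 4:1 ⇒ R = (0, -3)
3. C lies on line LX with LC:CX = 5:1 ⇒ C = (1/3, 3/2)
4. A is the centroid of triangle RCE ⇒ A = (1/9, -1/2)
line LA meets CE at U = (-13/36, -13/8)
A = L + t·(U−L) with t = 4/5, so LA:AU = 4/5:1/5

LA:AU = 4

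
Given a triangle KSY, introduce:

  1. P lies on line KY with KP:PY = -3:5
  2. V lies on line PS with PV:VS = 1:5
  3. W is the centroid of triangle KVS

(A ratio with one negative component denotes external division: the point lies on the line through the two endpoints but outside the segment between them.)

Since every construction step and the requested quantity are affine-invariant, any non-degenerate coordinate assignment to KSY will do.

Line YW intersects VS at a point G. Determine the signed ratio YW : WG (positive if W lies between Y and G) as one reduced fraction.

Work in coordinates with K = (0, 0), S = (1, 0), Y = (0, 1).
1. P lies on line KY with KP:PY = -3:5 ⇒ P = (0, -3/2)
2. V lies on line PS with PV:VS = 1:5 ⇒ V = (1/6, -5/4)
3. W is the centroid of triangle KVS ⇒ W = (7/18, -5/12)
line YW meets VS at G = (35/72, -37/48)
W = Y + t·(G−Y) with t = 4/5, so YW:WG = 4/5:1/5

YW:WG = 4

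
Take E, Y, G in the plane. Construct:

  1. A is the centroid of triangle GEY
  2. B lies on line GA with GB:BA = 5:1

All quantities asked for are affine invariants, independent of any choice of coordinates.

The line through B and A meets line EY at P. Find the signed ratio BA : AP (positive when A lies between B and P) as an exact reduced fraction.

BA:AP = 1/3

Choose coordinates E = (0, 0), Y = (1, 0), G = (0, 1).
1. A is the centroid of triangle GEY ⇒ A = (1/3, 1/3)
2. B lies on line GA with GB:BA = 5:1 ⇒ B = (5/18, 4/9)
line BA meets EY at P = (1/2, 0)
A = B + t·(P−B) with t = 1/4, so BA:AP = 1/4:3/4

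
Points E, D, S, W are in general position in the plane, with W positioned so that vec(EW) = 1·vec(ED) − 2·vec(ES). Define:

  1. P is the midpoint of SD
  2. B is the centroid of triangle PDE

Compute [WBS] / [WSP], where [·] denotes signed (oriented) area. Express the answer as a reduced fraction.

Work in coordinates with E = (0, 0), D = (1, 0), S = (0, 1), W = (1, -2).
1. P is the midpoint of SD ⇒ P = (1/2, 1/2)
2. B is the centroid of triangle PDE ⇒ B = (1/2, 1/6)
2·[WBS] = 2/3, 2·[WSP] = -1
[WBS]:[WSP] = 2/3:-1 = -2/3

[WBS]:[WSP] = -2/3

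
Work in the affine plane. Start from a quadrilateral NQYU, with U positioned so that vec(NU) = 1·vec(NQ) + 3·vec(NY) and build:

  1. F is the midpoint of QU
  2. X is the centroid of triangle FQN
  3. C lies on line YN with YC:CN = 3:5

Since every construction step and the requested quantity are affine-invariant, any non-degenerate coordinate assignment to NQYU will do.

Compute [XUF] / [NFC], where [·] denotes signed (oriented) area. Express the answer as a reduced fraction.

[XUF]:[NFC] = -4/5

Assign N = (0, 0), Q = (1, 0), Y = (0, 1), U = (1, 3) — the answer is frame-independent, so this choice is without loss of generality.
1. F is the midpoint of QU ⇒ F = (1, 3/2)
2. X is the centroid of triangle FQN ⇒ X = (2/3, 1/2)
3. C lies on line YN with YC:CN = 3:5 ⇒ C = (0, 5/8)
2·[XUF] = -1/2, 2·[NFC] = 5/8
[XUF]:[NFC] = -1/2:5/8 = -4/5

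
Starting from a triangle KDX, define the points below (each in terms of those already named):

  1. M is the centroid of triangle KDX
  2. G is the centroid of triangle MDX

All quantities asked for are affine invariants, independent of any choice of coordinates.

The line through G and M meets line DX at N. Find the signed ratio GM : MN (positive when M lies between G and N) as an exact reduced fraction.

GM:MN = -2/3

Choose coordinates K = (0, 0), D = (1, 0), X = (0, 1).
1. M is the centroid of triangle KDX ⇒ M = (1/3, 1/3)
2. G is the centroid of triangle MDX ⇒ G = (4/9, 4/9)
line GM meets DX at N = (1/2, 1/2)
M = G + t·(N−G) with t = -2, so GM:MN = -2:3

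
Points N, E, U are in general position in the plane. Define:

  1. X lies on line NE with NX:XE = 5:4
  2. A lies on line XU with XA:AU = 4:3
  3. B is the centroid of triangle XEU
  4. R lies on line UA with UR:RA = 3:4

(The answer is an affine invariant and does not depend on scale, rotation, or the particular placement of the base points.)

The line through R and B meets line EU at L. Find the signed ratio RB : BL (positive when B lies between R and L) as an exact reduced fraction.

RB:BL = -22/49

Choose coordinates N = (0, 0), E = (1, 0), U = (0, 1).
1. X lies on line NE with NX:XE = 5:4 ⇒ X = (5/9, 0)
2. A lies on line XU with XA:AU = 4:3 ⇒ A = (5/21, 4/7)
3. B is the centroid of triangle XEU ⇒ B = (14/27, 1/3)
4. R lies on line UA with UR:RA = 3:4 ⇒ R = (5/49, 40/49)
line RB meets EU at L = (-9/22, 31/22)
B = R + t·(L−R) with t = -22/27, so RB:BL = -22/27:49/27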